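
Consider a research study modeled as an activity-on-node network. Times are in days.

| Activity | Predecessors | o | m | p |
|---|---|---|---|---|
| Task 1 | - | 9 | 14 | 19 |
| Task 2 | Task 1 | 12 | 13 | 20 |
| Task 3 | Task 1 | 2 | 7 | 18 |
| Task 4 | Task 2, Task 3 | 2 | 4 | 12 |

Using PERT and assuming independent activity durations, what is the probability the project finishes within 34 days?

0.644

te_Task 1 = (9 + 4·14 + 19)/6 = 84/6 = 14; σ²_Task 1 = ((19−9)/6)² = 2.778
te_Task 2 = (12 + 4·13 + 20)/6 = 84/6 = 14; σ²_Task 2 = ((20−12)/6)² = 1.778
te_Task 3 = (2 + 4·7 + 18)/6 = 48/6 = 8; σ²_Task 3 = ((18−2)/6)² = 7.111
te_Task 4 = (2 + 4·4 + 12)/6 = 30/6 = 5; σ²_Task 4 = ((12−2)/6)² = 2.778

Forward pass:
ES_Task 1 = 0; EF_Task 1 = 14
ES_Task 2 = 14; EF_Task 2 = 14+14 = 28
ES_Task 3 = 14; EF_Task 3 = 14+8 = 22
ES_Task 4 = max(EF_Task 2=28, EF_Task 3=22) = 28; EF_Task 4 = 28+5 = 33
Expected project duration μ = 33 days. Critical path: Task 1 → Task 2 → Task 4.

Variance along critical path = 2.778 + 1.778 + 2.778 = 7.333; σ = √7.333 = 2.708 days.
Z = (34 − 33) / 2.708 = 0.369
P(T ≤ 34) = Φ(0.369) ≈ 0.644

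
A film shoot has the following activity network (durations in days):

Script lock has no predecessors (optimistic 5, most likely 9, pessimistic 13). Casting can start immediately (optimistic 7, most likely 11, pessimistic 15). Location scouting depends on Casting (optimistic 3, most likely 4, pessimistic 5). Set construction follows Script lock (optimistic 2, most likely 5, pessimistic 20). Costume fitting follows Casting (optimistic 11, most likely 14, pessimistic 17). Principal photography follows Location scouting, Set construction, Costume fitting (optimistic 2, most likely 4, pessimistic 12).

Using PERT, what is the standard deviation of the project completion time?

te_Script lock = (5 + 4·9 + 13)/6 = 54/6 = 9; σ²_Script lock = ((13−5)/6)² = 1.778
te_Casting = (7 + 4·11 + 15)/6 = 66/6 = 11; σ²_Casting = ((15−7)/6)² = 1.778
te_Location scouting = (3 + 4·4 + 5)/6 = 24/6 = 4; σ²_Location scouting = ((5−3)/6)² = 0.111
te_Set construction = (2 + 4·5 + 20)/6 = 42/6 = 7; σ²_Set construction = ((20−2)/6)² = 9.000
te_Costume fitting = (11 + 4·14 + 17)/6 = 84/6 = 14; σ²_Costume fitting = ((17−11)/6)² = 1.000
te_Principal photography = (2 + 4·4 + 12)/6 = 30/6 = 5; σ²_Principal photography = ((12−2)/6)² = 2.778

Forward pass:
ES_Script lock = 0; EF_Script lock = 9
ES_Casting = 0; EF_Casting = 11
ES_Location scouting = 11; EF_Location scouting = 11+4 = 15
ES_Set construction = 9; EF_Set construction = 9+7 = 16
ES_Costume fitting = 11; EF_Costume fitting = 11+14 = 25
ES_Principal photography = max(EF_Location scouting=15, EF_Set construction=16, EF_Costume fitting=25) = 25; EF_Principal photography = 25+5 = 30
Expected project duration μ = 30 days. Critical path: Casting → Costume fitting → Principal photography.

Variance along critical path = 1.778 + 1.000 + 2.778 = 5.556
σ = √5.556 = 2.357 days

2.36 days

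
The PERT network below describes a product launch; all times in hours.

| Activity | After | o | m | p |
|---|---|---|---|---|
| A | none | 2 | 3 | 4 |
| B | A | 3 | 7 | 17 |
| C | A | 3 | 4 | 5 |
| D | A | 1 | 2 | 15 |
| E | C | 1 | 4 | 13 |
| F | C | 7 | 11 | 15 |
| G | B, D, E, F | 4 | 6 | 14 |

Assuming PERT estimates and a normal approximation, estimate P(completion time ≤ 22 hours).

te_A = (2 + 4·3 + 4)/6 = 18/6 = 3; σ²_A = ((4−2)/6)² = 0.111
te_B = (3 + 4·7 + 17)/6 = 48/6 = 8; σ²_B = ((17−3)/6)² = 5.444
te_C = (3 + 4·4 + 5)/6 = 24/6 = 4; σ²_C = ((5−3)/6)² = 0.111
te_D = (1 + 4·2 + 15)/6 = 24/6 = 4; σ²_D = ((15−1)/6)² = 5.444
te_E = (1 + 4·4 + 13)/6 = 30/6 = 5; σ²_E = ((13−1)/6)² = 4.000
te_F = (7 + 4·11 + 15)/6 = 66/6 = 11; σ²_F = ((15−7)/6)² = 1.778
te_G = (4 + 4·6 + 14)/6 = 42/6 = 7; σ²_G = ((14−4)/6)² = 2.778

Forward pass:
ES_A = 0; EF_A = 3
ES_B = 3; EF_B = 3+8 = 11
ES_C = 3; EF_C = 3+4 = 7
ES_D = 3; EF_D = 3+4 = 7
ES_E = 7; EF_E = 7+5 = 12
ES_F = 7; EF_F = 7+11 = 18
ES_G = max(EF_B=11, EF_D=7, EF_E=12, EF_F=18) = 18; EF_G = 18+7 = 25
Expected project duration μ = 25 hours. Critical path: A → C → F → G.

Variance along critical path = 0.111 + 0.111 + 1.778 + 2.778 = 4.778; σ = √4.778 = 2.186 hours.
Z = (22 − 25) / 2.186 = -1.372
P(T ≤ 22) = Φ(-1.372) ≈ 0.085

0.085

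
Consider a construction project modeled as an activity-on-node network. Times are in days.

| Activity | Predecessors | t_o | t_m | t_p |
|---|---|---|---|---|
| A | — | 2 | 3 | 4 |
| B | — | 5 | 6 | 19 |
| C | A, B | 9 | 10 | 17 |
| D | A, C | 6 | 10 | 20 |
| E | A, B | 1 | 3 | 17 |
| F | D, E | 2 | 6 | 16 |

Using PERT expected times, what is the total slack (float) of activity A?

te_A = (2 + 4·3 + 4)/6 = 18/6 = 3
te_B = (5 + 4·6 + 19)/6 = 48/6 = 8
te_C = (9 + 4·10 + 17)/6 = 66/6 = 11
te_D = (6 + 4·10 + 20)/6 = 66/6 = 11
te_E = (1 + 4·3 + 17)/6 = 30/6 = 5
te_F = (2 + 4·6 + 16)/6 = 42/6 = 7

Forward pass:
ES_A = 0; EF_A = 3
ES_B = 0; EF_B = 8
ES_C = max(EF_A=3, EF_B=8) = 8; EF_C = 8+11 = 19
ES_D = max(EF_A=3, EF_C=19) = 19; EF_D = 19+11 = 30
ES_E = max(EF_A=3, EF_B=8) = 8; EF_E = 8+5 = 13
ES_F = max(EF_D=30, EF_E=13) = 30; EF_F = 30+7 = 37
Expected project duration μ = 37 days. Critical path: B → C → D → F.

Backward pass:
LF_F = 37; LS_F = 37−7 = 30
LF_E = LS_F = 30; LS_E = 30−5 = 25
LF_D = LS_F = 30; LS_D = 30−11 = 19
LF_C = LS_D = 19; LS_C = 19−11 = 8
LF_B = min(LS_C=8, LS_E=25) = 8; LS_B = 8−8 = 0
LF_A = min(LS_C=8, LS_D=19, LS_E=25) = 8; LS_A = 8−3 = 5
Slack_A = LS_A − ES_A = 5 − 0 = 5

5 days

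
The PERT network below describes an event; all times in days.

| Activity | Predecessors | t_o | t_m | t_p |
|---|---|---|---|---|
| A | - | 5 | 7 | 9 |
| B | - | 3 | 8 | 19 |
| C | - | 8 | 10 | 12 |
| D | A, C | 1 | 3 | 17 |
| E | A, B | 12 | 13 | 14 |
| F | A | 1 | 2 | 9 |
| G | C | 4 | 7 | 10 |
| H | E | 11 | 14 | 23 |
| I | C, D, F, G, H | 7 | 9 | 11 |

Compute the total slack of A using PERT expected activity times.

te_A = (5 + 4·7 + 9)/6 = 42/6 = 7
te_B = (3 + 4·8 + 19)/6 = 54/6 = 9
te_C = (8 + 4·10 + 12)/6 = 60/6 = 10
te_D = (1 + 4·3 + 17)/6 = 30/6 = 5
te_E = (12 + 4·13 + 14)/6 = 78/6 = 13
te_F = (1 + 4·2 + 9)/6 = 18/6 = 3
te_G = (4 + 4·7 + 10)/6 = 42/6 = 7
te_H = (11 + 4·14 + 23)/6 = 90/6 = 15
te_I = (7 + 4·9 + 11)/6 = 54/6 = 9

Forward pass:
ES_A = 0; EF_A = 7
ES_B = 0; EF_B = 9
ES_C = 0; EF_C = 10
ES_D = max(EF_A=7, EF_C=10) = 10; EF_D = 10+5 = 15
ES_E = max(EF_A=7, EF_B=9) = 9; EF_E = 9+13 = 22
ES_F = 7; EF_F = 7+3 = 10
ES_G = 10; EF_G = 10+7 = 17
ES_H = 22; EF_H = 22+15 = 37
ES_I = max(EF_C=10, EF_D=15, EF_F=10, EF_G=17, EF_H=37) = 37; EF_I = 37+9 = 46
Expected project duration μ = 46 days. Critical path: B → E → H → I.

Backward pass:
LF_I = 46; LS_I = 46−9 = 37
LF_H = LS_I = 37; LS_H = 37−15 = 22
LF_G = LS_I = 37; LS_G = 37−7 = 30
LF_F = LS_I = 37; LS_F = 37−3 = 34
LF_E = LS_H = 22; LS_E = 22−13 = 9
LF_D = LS_I = 37; LS_D = 37−5 = 32
LF_C = min(LS_D=32, LS_G=30, LS_I=37) = 30; LS_C = 30−10 = 20
LF_B = LS_E = 9; LS_B = 9−9 = 0
LF_A = min(LS_D=32, LS_E=9, LS_F=34) = 9; LS_A = 9−7 = 2
Slack_A = LS_A − ES_A = 2 − 0 = 2

2 days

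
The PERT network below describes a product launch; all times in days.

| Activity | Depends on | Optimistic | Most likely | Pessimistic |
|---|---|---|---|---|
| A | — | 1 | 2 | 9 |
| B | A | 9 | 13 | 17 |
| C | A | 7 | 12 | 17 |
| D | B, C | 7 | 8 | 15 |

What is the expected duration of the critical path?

te_A = (1 + 4·2 + 9)/6 = 18/6 = 3
te_B = (9 + 4·13 + 17)/6 = 78/6 = 13
te_C = (7 + 4·12 + 17)/6 = 72/6 = 12
te_D = (7 + 4·8 + 15)/6 = 54/6 = 9

Forward pass:
ES_A = 0; EF_A = 3
ES_B = 3; EF_B = 3+13 = 16
ES_C = 3; EF_C = 3+12 = 15
ES_D = max(EF_B=16, EF_C=15) = 16; EF_D = 16+9 = 25
Expected project duration μ = 25 days. Critical path: A → B → D.

25 days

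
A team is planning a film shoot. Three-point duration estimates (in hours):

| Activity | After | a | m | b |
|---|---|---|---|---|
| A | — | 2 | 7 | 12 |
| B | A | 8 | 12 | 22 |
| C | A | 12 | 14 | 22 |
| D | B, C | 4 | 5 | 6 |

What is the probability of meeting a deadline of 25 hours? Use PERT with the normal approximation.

te_A = (2 + 4·7 + 12)/6 = 42/6 = 7; σ²_A = ((12−2)/6)² = 2.778
te_B = (8 + 4·12 + 22)/6 = 78/6 = 13; σ²_B = ((22−8)/6)² = 5.444
te_C = (12 + 4·14 + 22)/6 = 90/6 = 15; σ²_C = ((22−12)/6)² = 2.778
te_D = (4 + 4·5 + 6)/6 = 30/6 = 5; σ²_D = ((6−4)/6)² = 0.111

Forward pass:
ES_A = 0; EF_A = 7
ES_B = 7; EF_B = 7+13 = 20
ES_C = 7; EF_C = 7+15 = 22
ES_D = max(EF_B=20, EF_C=22) = 22; EF_D = 22+5 = 27
Expected project duration μ = 27 hours. Critical path: A → C → D.

Variance along critical path = 2.778 + 2.778 + 0.111 = 5.667; σ = √5.667 = 2.380 hours.
Z = (25 − 27) / 2.380 = -0.840
P(T ≤ 25) = Φ(-0.840) ≈ 0.200

0.200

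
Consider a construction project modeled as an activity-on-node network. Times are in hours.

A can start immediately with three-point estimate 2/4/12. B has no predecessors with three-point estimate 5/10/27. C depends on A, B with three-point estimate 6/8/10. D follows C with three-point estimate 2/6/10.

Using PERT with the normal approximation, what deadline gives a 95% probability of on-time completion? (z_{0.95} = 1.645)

te_A = (2 + 4·4 + 12)/6 = 30/6 = 5; σ²_A = ((12−2)/6)² = 2.778
te_B = (5 + 4·10 + 27)/6 = 72/6 = 12; σ²_B = ((27−5)/6)² = 13.444
te_C = (6 + 4·8 + 10)/6 = 48/6 = 8; σ²_C = ((10−6)/6)² = 0.444
te_D = (2 + 4·6 + 10)/6 = 36/6 = 6; σ²_D = ((10−2)/6)² = 1.778

Forward pass:
ES_A = 0; EF_A = 5
ES_B = 0; EF_B = 12
ES_C = max(EF_A=5, EF_B=12) = 12; EF_C = 12+8 = 20
ES_D = 20; EF_D = 20+6 = 26
Expected project duration μ = 26 hours. Critical path: B → C → D.

Variance along critical path = 13.444 + 0.444 + 1.778 = 15.667; σ = 3.958 hours.
D = μ + z·σ = 26 + 1.645·3.958 = 32.5 hours

32.5 hours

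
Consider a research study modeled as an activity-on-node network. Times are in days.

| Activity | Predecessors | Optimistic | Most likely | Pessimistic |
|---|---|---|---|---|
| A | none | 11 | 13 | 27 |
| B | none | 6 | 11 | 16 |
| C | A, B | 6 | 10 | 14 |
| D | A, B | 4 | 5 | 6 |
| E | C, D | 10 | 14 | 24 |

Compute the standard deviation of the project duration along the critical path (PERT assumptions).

3.79 days

te_A = (11 + 4·13 + 27)/6 = 90/6 = 15; σ²_A = ((27−11)/6)² = 7.111
te_B = (6 + 4·11 + 16)/6 = 66/6 = 11; σ²_B = ((16−6)/6)² = 2.778
te_C = (6 + 4·10 + 14)/6 = 60/6 = 10; σ²_C = ((14−6)/6)² = 1.778
te_D = (4 + 4·5 + 6)/6 = 30/6 = 5; σ²_D = ((6−4)/6)² = 0.111
te_E = (10 + 4·14 + 24)/6 = 90/6 = 15; σ²_E = ((24−10)/6)² = 5.444

Forward pass:
ES_A = 0; EF_A = 15
ES_B = 0; EF_B = 11
ES_C = max(EF_A=15, EF_B=11) = 15; EF_C = 15+10 = 25
ES_D = max(EF_A=15, EF_B=11) = 15; EF_D = 15+5 = 20
ES_E = max(EF_C=25, EF_D=20) = 25; EF_E = 25+15 = 40
Expected project duration μ = 40 days. Critical path: A → C → E.

Variance along critical path = 7.111 + 1.778 + 5.444 = 14.333
σ = √14.333 = 3.786 days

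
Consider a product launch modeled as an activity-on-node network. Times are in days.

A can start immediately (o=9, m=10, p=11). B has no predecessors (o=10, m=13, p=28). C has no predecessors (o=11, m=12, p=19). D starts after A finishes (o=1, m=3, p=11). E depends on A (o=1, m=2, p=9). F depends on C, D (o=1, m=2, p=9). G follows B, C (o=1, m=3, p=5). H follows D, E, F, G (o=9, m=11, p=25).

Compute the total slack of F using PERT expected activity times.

te_A = (9 + 4·10 + 11)/6 = 60/6 = 10
te_B = (10 + 4·13 + 28)/6 = 90/6 = 15
te_C = (11 + 4·12 + 19)/6 = 78/6 = 13
te_D = (1 + 4·3 + 11)/6 = 24/6 = 4
te_E = (1 + 4·2 + 9)/6 = 18/6 = 3
te_F = (1 + 4·2 + 9)/6 = 18/6 = 3
te_G = (1 + 4·3 + 5)/6 = 18/6 = 3
te_H = (9 + 4·11 + 25)/6 = 78/6 = 13

Forward pass:
ES_A = 0; EF_A = 10
ES_B = 0; EF_B = 15
ES_C = 0; EF_C = 13
ES_D = 10; EF_D = 10+4 = 14
ES_E = 10; EF_E = 10+3 = 13
ES_F = max(EF_C=13, EF_D=14) = 14; EF_F = 14+3 = 17
ES_G = max(EF_B=15, EF_C=13) = 15; EF_G = 15+3 = 18
ES_H = max(EF_D=14, EF_E=13, EF_F=17, EF_G=18) = 18; EF_H = 18+13 = 31
Expected project duration μ = 31 days. Critical path: B → G → H.

Backward pass:
LF_H = 31; LS_H = 31−13 = 18
LF_G = LS_H = 18; LS_G = 18−3 = 15
LF_F = LS_H = 18; LS_F = 18−3 = 15
LF_E = LS_H = 18; LS_E = 18−3 = 15
LF_D = min(LS_F=15, LS_H=18) = 15; LS_D = 15−4 = 11
LF_C = min(LS_F=15, LS_G=15) = 15; LS_C = 15−13 = 2
LF_B = LS_G = 15; LS_B = 15−15 = 0
LF_A = min(LS_D=11, LS_E=15) = 11; LS_A = 11−10 = 1
Slack_F = LS_F − ES_F = 15 − 14 = 1

1 days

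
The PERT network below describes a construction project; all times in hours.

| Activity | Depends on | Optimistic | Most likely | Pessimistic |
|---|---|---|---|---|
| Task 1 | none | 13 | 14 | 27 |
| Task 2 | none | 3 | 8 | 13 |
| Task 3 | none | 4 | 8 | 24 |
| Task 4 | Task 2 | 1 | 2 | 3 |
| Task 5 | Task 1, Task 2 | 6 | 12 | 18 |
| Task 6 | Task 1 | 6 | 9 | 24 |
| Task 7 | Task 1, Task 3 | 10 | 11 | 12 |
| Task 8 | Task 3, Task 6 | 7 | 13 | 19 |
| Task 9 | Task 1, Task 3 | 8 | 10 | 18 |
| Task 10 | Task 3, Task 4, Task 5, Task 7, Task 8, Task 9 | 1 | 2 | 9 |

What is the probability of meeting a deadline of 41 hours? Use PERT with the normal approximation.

0.328

te_Task 1 = (13 + 4·14 + 27)/6 = 96/6 = 16; σ²_Task 1 = ((27−13)/6)² = 5.444
te_Task 2 = (3 + 4·8 + 13)/6 = 48/6 = 8; σ²_Task 2 = ((13−3)/6)² = 2.778
te_Task 3 = (4 + 4·8 + 24)/6 = 60/6 = 10; σ²_Task 3 = ((24−4)/6)² = 11.111
te_Task 4 = (1 + 4·2 + 3)/6 = 12/6 = 2; σ²_Task 4 = ((3−1)/6)² = 0.111
te_Task 5 = (6 + 4·12 + 18)/6 = 72/6 = 12; σ²_Task 5 = ((18−6)/6)² = 4.000
te_Task 6 = (6 + 4·9 + 24)/6 = 66/6 = 11; σ²_Task 6 = ((24−6)/6)² = 9.000
te_Task 7 = (10 + 4·11 + 12)/6 = 66/6 = 11; σ²_Task 7 = ((12−10)/6)² = 0.111
te_Task 8 = (7 + 4·13 + 19)/6 = 78/6 = 13; σ²_Task 8 = ((19−7)/6)² = 4.000
te_Task 9 = (8 + 4·10 + 18)/6 = 66/6 = 11; σ²_Task 9 = ((18−8)/6)² = 2.778
te_Task 10 = (1 + 4·2 + 9)/6 = 18/6 = 3; σ²_Task 10 = ((9−1)/6)² = 1.778

Forward pass:
ES_Task 1 = 0; EF_Task 1 = 16
ES_Task 2 = 0; EF_Task 2 = 8
ES_Task 3 = 0; EF_Task 3 = 10
ES_Task 4 = 8; EF_Task 4 = 8+2 = 10
ES_Task 5 = max(EF_Task 1=16, EF_Task 2=8) = 16; EF_Task 5 = 16+12 = 28
ES_Task 6 = 16; EF_Task 6 = 16+11 = 27
ES_Task 7 = max(EF_Task 1=16, EF_Task 3=10) = 16; EF_Task 7 = 16+11 = 27
ES_Task 8 = max(EF_Task 3=10, EF_Task 6=27) = 27; EF_Task 8 = 27+13 = 40
ES_Task 9 = max(EF_Task 1=16, EF_Task 3=10) = 16; EF_Task 9 = 16+11 = 27
ES_Task 10 = max(EF_Task 3=10, EF_Task 4=10, EF_Task 5=28, EF_Task 7=27, EF_Task 8=40, EF_Task 9=27) = 40; EF_Task 10 = 40+3 = 43
Expected project duration μ = 43 hours. Critical path: Task 1 → Task 6 → Task 8 → Task 10.

Variance along critical path = 5.444 + 9.000 + 4.000 + 1.778 = 20.222; σ = √20.222 = 4.497 hours.
Z = (41 − 43) / 4.497 = -0.445
P(T ≤ 41) = Φ(-0.445) ≈ 0.328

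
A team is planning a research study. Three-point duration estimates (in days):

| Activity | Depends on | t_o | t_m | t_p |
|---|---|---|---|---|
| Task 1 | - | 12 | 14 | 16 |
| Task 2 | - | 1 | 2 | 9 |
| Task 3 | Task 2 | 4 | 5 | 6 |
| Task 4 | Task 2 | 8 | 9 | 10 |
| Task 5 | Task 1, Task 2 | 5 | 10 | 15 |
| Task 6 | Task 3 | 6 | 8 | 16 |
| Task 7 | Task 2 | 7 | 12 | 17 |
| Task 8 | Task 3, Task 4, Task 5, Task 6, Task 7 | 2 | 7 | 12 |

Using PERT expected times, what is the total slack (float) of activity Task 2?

te_Task 1 = (12 + 4·14 + 16)/6 = 84/6 = 14
te_Task 2 = (1 + 4·2 + 9)/6 = 18/6 = 3
te_Task 3 = (4 + 4·5 + 6)/6 = 30/6 = 5
te_Task 4 = (8 + 4·9 + 10)/6 = 54/6 = 9
te_Task 5 = (5 + 4·10 + 15)/6 = 60/6 = 10
te_Task 6 = (6 + 4·8 + 16)/6 = 54/6 = 9
te_Task 7 = (7 + 4·12 + 17)/6 = 72/6 = 12
te_Task 8 = (2 + 4·7 + 12)/6 = 42/6 = 7

Forward pass:
ES_Task 1 = 0; EF_Task 1 = 14
ES_Task 2 = 0; EF_Task 2 = 3
ES_Task 3 = 3; EF_Task 3 = 3+5 = 8
ES_Task 4 = 3; EF_Task 4 = 3+9 = 12
ES_Task 5 = max(EF_Task 1=14, EF_Task 2=3) = 14; EF_Task 5 = 14+10 = 24
ES_Task 6 = 8; EF_Task 6 = 8+9 = 17
ES_Task 7 = 3; EF_Task 7 = 3+12 = 15
ES_Task 8 = max(EF_Task 3=8, EF_Task 4=12, EF_Task 5=24, EF_Task 6=17, EF_Task 7=15) = 24; EF_Task 8 = 24+7 = 31
Expected project duration μ = 31 days. Critical path: Task 1 → Task 5 → Task 8.

Backward pass:
LF_Task 8 = 31; LS_Task 8 = 31−7 = 24
LF_Task 7 = LS_Task 8 = 24; LS_Task 7 = 24−12 = 12
LF_Task 6 = LS_Task 8 = 24; LS_Task 6 = 24−9 = 15
LF_Task 5 = LS_Task 8 = 24; LS_Task 5 = 24−10 = 14
LF_Task 4 = LS_Task 8 = 24; LS_Task 4 = 24−9 = 15
LF_Task 3 = min(LS_Task 6=15, LS_Task 8=24) = 15; LS_Task 3 = 15−5 = 10
LF_Task 2 = min(LS_Task 3=10, LS_Task 4=15, LS_Task 5=14, LS_Task 7=12) = 10; LS_Task 2 = 10−3 = 7
LF_Task 1 = LS_Task 5 = 14; LS_Task 1 = 14−14 = 0
Slack_Task 2 = LS_Task 2 − ES_Task 2 = 7 − 0 = 7

7 days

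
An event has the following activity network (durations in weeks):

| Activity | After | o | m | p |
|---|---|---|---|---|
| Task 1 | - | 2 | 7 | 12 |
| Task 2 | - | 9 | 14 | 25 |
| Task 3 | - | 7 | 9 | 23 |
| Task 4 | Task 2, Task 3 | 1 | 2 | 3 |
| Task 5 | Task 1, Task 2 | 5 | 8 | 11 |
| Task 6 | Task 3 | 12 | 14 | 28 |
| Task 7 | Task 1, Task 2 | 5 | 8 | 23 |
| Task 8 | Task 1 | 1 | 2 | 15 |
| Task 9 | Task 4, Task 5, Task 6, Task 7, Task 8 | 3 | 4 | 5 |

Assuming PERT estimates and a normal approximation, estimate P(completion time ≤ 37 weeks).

te_Task 1 = (2 + 4·7 + 12)/6 = 42/6 = 7; σ²_Task 1 = ((12−2)/6)² = 2.778
te_Task 2 = (9 + 4·14 + 25)/6 = 90/6 = 15; σ²_Task 2 = ((25−9)/6)² = 7.111
te_Task 3 = (7 + 4·9 + 23)/6 = 66/6 = 11; σ²_Task 3 = ((23−7)/6)² = 7.111
te_Task 4 = (1 + 4·2 + 3)/6 = 12/6 = 2; σ²_Task 4 = ((3−1)/6)² = 0.111
te_Task 5 = (5 + 4·8 + 11)/6 = 48/6 = 8; σ²_Task 5 = ((11−5)/6)² = 1.000
te_Task 6 = (12 + 4·14 + 28)/6 = 96/6 = 16; σ²_Task 6 = ((28−12)/6)² = 7.111
te_Task 7 = (5 + 4·8 + 23)/6 = 60/6 = 10; σ²_Task 7 = ((23−5)/6)² = 9.000
te_Task 8 = (1 + 4·2 + 15)/6 = 24/6 = 4; σ²_Task 8 = ((15−1)/6)² = 5.444
te_Task 9 = (3 + 4·4 + 5)/6 = 24/6 = 4; σ²_Task 9 = ((5−3)/6)² = 0.111

Forward pass:
ES_Task 1 = 0; EF_Task 1 = 7
ES_Task 2 = 0; EF_Task 2 = 15
ES_Task 3 = 0; EF_Task 3 = 11
ES_Task 4 = max(EF_Task 2=15, EF_Task 3=11) = 15; EF_Task 4 = 15+2 = 17
ES_Task 5 = max(EF_Task 1=7, EF_Task 2=15) = 15; EF_Task 5 = 15+8 = 23
ES_Task 6 = 11; EF_Task 6 = 11+16 = 27
ES_Task 7 = max(EF_Task 1=7, EF_Task 2=15) = 15; EF_Task 7 = 15+10 = 25
ES_Task 8 = 7; EF_Task 8 = 7+4 = 11
ES_Task 9 = max(EF_Task 4=17, EF_Task 5=23, EF_Task 6=27, EF_Task 7=25, EF_Task 8=11) = 27; EF_Task 9 = 27+4 = 31
Expected project duration μ = 31 weeks. Critical path: Task 3 → Task 6 → Task 9.

Variance along critical path = 7.111 + 7.111 + 0.111 = 14.333; σ = √14.333 = 3.786 weeks.
Z = (37 − 31) / 3.786 = 1.585
P(T ≤ 37) = Φ(1.585) ≈ 0.943

0.943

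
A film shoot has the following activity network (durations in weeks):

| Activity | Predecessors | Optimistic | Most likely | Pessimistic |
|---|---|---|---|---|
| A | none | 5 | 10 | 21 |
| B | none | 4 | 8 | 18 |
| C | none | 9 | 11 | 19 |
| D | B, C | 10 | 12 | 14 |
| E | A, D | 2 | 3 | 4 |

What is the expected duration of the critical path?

te_A = (5 + 4·10 + 21)/6 = 66/6 = 11
te_B = (4 + 4·8 + 18)/6 = 54/6 = 9
te_C = (9 + 4·11 + 19)/6 = 72/6 = 12
te_D = (10 + 4·12 + 14)/6 = 72/6 = 12
te_E = (2 + 4·3 + 4)/6 = 18/6 = 3

Forward pass:
ES_A = 0; EF_A = 11
ES_B = 0; EF_B = 9
ES_C = 0; EF_C = 12
ES_D = max(EF_B=9, EF_C=12) = 12; EF_D = 12+12 = 24
ES_E = max(EF_A=11, EF_D=24) = 24; EF_E = 24+3 = 27
Expected project duration μ = 27 weeks. Critical path: C → D → E.

27 weeks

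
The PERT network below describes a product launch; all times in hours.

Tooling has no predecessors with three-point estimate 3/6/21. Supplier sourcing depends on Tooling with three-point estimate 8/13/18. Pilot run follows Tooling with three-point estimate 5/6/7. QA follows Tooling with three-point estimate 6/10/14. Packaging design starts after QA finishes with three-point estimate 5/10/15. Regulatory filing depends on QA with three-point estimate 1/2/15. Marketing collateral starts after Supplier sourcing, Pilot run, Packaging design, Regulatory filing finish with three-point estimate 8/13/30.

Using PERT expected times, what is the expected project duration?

43 hours

te_Tooling = (3 + 4·6 + 21)/6 = 48/6 = 8
te_Supplier sourcing = (8 + 4·13 + 18)/6 = 78/6 = 13
te_Pilot run = (5 + 4·6 + 7)/6 = 36/6 = 6
te_QA = (6 + 4·10 + 14)/6 = 60/6 = 10
te_Packaging design = (5 + 4·10 + 15)/6 = 60/6 = 10
te_Regulatory filing = (1 + 4·2 + 15)/6 = 24/6 = 4
te_Marketing collateral = (8 + 4·13 + 30)/6 = 90/6 = 15

Forward pass:
ES_Tooling = 0; EF_Tooling = 8
ES_Supplier sourcing = 8; EF_Supplier sourcing = 8+13 = 21
ES_Pilot run = 8; EF_Pilot run = 8+6 = 14
ES_QA = 8; EF_QA = 8+10 = 18
ES_Packaging design = 18; EF_Packaging design = 18+10 = 28
ES_Regulatory filing = 18; EF_Regulatory filing = 18+4 = 22
ES_Marketing collateral = max(EF_Supplier sourcing=21, EF_Pilot run=14, EF_Packaging design=28, EF_Regulatory filing=22) = 28; EF_Marketing collateral = 28+15 = 43
Expected project duration μ = 43 hours. Critical path: Tooling → QA → Packaging design → Marketing collateral.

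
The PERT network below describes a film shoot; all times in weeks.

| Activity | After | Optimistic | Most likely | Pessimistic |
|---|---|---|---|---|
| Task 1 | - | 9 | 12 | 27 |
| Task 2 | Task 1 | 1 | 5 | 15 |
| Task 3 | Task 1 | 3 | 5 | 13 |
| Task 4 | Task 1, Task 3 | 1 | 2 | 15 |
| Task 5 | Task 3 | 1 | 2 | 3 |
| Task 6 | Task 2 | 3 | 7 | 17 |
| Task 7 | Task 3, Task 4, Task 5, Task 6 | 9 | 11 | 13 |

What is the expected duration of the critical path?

te_Task 1 = (9 + 4·12 + 27)/6 = 84/6 = 14
te_Task 2 = (1 + 4·5 + 15)/6 = 36/6 = 6
te_Task 3 = (3 + 4·5 + 13)/6 = 36/6 = 6
te_Task 4 = (1 + 4·2 + 15)/6 = 24/6 = 4
te_Task 5 = (1 + 4·2 + 3)/6 = 12/6 = 2
te_Task 6 = (3 + 4·7 + 17)/6 = 48/6 = 8
te_Task 7 = (9 + 4·11 + 13)/6 = 66/6 = 11

Forward pass:
ES_Task 1 = 0; EF_Task 1 = 14
ES_Task 2 = 14; EF_Task 2 = 14+6 = 20
ES_Task 3 = 14; EF_Task 3 = 14+6 = 20
ES_Task 4 = max(EF_Task 1=14, EF_Task 3=20) = 20; EF_Task 4 = 20+4 = 24
ES_Task 5 = 20; EF_Task 5 = 20+2 = 22
ES_Task 6 = 20; EF_Task 6 = 20+8 = 28
ES_Task 7 = max(EF_Task 3=20, EF_Task 4=24, EF_Task 5=22, EF_Task 6=28) = 28; EF_Task 7 = 28+11 = 39
Expected project duration μ = 39 weeks. Critical path: Task 1 → Task 2 → Task 6 → Task 7.

39 weeks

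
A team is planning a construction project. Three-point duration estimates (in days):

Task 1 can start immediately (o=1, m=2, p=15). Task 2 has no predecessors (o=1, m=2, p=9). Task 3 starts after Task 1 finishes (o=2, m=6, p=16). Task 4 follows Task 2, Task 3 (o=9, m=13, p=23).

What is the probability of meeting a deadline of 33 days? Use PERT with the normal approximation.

te_Task 1 = (1 + 4·2 + 15)/6 = 24/6 = 4; σ²_Task 1 = ((15−1)/6)² = 5.444
te_Task 2 = (1 + 4·2 + 9)/6 = 18/6 = 3; σ²_Task 2 = ((9−1)/6)² = 1.778
te_Task 3 = (2 + 4·6 + 16)/6 = 42/6 = 7; σ²_Task 3 = ((16−2)/6)² = 5.444
te_Task 4 = (9 + 4·13 + 23)/6 = 84/6 = 14; σ²_Task 4 = ((23−9)/6)² = 5.444

Forward pass:
ES_Task 1 = 0; EF_Task 1 = 4
ES_Task 2 = 0; EF_Task 2 = 3
ES_Task 3 = 4; EF_Task 3 = 4+7 = 11
ES_Task 4 = max(EF_Task 2=3, EF_Task 3=11) = 11; EF_Task 4 = 11+14 = 25
Expected project duration μ = 25 days. Critical path: Task 1 → Task 3 → Task 4.

Variance along critical path = 5.444 + 5.444 + 5.444 = 16.333; σ = √16.333 = 4.041 days.
Z = (33 − 25) / 4.041 = 1.979
P(T ≤ 33) = Φ(1.979) ≈ 0.976

0.976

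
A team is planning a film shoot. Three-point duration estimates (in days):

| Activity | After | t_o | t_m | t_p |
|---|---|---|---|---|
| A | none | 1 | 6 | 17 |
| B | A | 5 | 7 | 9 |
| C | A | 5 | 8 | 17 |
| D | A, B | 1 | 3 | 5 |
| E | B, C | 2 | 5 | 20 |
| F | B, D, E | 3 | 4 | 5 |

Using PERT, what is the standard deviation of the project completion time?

te_A = (1 + 4·6 + 17)/6 = 42/6 = 7; σ²_A = ((17−1)/6)² = 7.111
te_B = (5 + 4·7 + 9)/6 = 42/6 = 7; σ²_B = ((9−5)/6)² = 0.444
te_C = (5 + 4·8 + 17)/6 = 54/6 = 9; σ²_C = ((17−5)/6)² = 4.000
te_D = (1 + 4·3 + 5)/6 = 18/6 = 3; σ²_D = ((5−1)/6)² = 0.444
te_E = (2 + 4·5 + 20)/6 = 42/6 = 7; σ²_E = ((20−2)/6)² = 9.000
te_F = (3 + 4·4 + 5)/6 = 24/6 = 4; σ²_F = ((5−3)/6)² = 0.111

Forward pass:
ES_A = 0; EF_A = 7
ES_B = 7; EF_B = 7+7 = 14
ES_C = 7; EF_C = 7+9 = 16
ES_D = max(EF_A=7, EF_B=14) = 14; EF_D = 14+3 = 17
ES_E = max(EF_B=14, EF_C=16) = 16; EF_E = 16+7 = 23
ES_F = max(EF_B=14, EF_D=17, EF_E=23) = 23; EF_F = 23+4 = 27
Expected project duration μ = 27 days. Critical path: A → C → E → F.

Variance along critical path = 7.111 + 4.000 + 9.000 + 0.111 = 20.222
σ = √20.222 = 4.497 days

4.50 days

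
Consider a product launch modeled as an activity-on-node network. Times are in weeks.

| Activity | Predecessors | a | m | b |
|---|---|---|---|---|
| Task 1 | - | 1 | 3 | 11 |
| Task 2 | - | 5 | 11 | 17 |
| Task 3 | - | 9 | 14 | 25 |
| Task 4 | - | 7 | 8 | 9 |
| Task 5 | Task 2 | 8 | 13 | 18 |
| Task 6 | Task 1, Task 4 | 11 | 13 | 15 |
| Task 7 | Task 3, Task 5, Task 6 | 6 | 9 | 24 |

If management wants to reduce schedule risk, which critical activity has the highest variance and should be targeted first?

te_Task 1 = (1 + 4·3 + 11)/6 = 24/6 = 4; σ²_Task 1 = ((11−1)/6)² = 2.778
te_Task 2 = (5 + 4·11 + 17)/6 = 66/6 = 11; σ²_Task 2 = ((17−5)/6)² = 4.000
te_Task 3 = (9 + 4·14 + 25)/6 = 90/6 = 15; σ²_Task 3 = ((25−9)/6)² = 7.111
te_Task 4 = (7 + 4·8 + 9)/6 = 48/6 = 8; σ²_Task 4 = ((9−7)/6)² = 0.111
te_Task 5 = (8 + 4·13 + 18)/6 = 78/6 = 13; σ²_Task 5 = ((18−8)/6)² = 2.778
te_Task 6 = (11 + 4·13 + 15)/6 = 78/6 = 13; σ²_Task 6 = ((15−11)/6)² = 0.444
te_Task 7 = (6 + 4·9 + 24)/6 = 66/6 = 11; σ²_Task 7 = ((24−6)/6)² = 9.000

Forward pass:
ES_Task 1 = 0; EF_Task 1 = 4
ES_Task 2 = 0; EF_Task 2 = 11
ES_Task 3 = 0; EF_Task 3 = 15
ES_Task 4 = 0; EF_Task 4 = 8
ES_Task 5 = 11; EF_Task 5 = 11+13 = 24
ES_Task 6 = max(EF_Task 1=4, EF_Task 4=8) = 8; EF_Task 6 = 8+13 = 21
ES_Task 7 = max(EF_Task 3=15, EF_Task 5=24, EF_Task 6=21) = 24; EF_Task 7 = 24+11 = 35
Expected project duration μ = 35 weeks. Critical path: Task 2 → Task 5 → Task 7.

Variances on critical path: σ²_Task 2=4.000, σ²_Task 5=2.778, σ²_Task 7=9.000.
Largest is σ²_Task 7 = 9.000.

Task 7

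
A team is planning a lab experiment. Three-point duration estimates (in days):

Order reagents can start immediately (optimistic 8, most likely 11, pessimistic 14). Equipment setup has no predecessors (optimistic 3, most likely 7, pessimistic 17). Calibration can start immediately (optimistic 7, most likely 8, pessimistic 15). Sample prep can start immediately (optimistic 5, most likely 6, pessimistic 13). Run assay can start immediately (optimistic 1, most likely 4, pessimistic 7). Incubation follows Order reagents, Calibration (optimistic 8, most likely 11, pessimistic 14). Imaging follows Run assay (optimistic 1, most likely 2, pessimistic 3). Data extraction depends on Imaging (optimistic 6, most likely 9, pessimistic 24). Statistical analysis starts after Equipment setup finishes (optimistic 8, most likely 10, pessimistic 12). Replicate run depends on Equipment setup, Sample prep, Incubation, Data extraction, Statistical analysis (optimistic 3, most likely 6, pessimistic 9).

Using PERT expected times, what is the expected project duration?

te_Order reagents = (8 + 4·11 + 14)/6 = 66/6 = 11
te_Equipment setup = (3 + 4·7 + 17)/6 = 48/6 = 8
te_Calibration = (7 + 4·8 + 15)/6 = 54/6 = 9
te_Sample prep = (5 + 4·6 + 13)/6 = 42/6 = 7
te_Run assay = (1 + 4·4 + 7)/6 = 24/6 = 4
te_Incubation = (8 + 4·11 + 14)/6 = 66/6 = 11
te_Imaging = (1 + 4·2 + 3)/6 = 12/6 = 2
te_Data extraction = (6 + 4·9 + 24)/6 = 66/6 = 11
te_Statistical analysis = (8 + 4·10 + 12)/6 = 60/6 = 10
te_Replicate run = (3 + 4·6 + 9)/6 = 36/6 = 6

Forward pass:
ES_Order reagents = 0; EF_Order reagents = 11
ES_Equipment setup = 0; EF_Equipment setup = 8
ES_Calibration = 0; EF_Calibration = 9
ES_Sample prep = 0; EF_Sample prep = 7
ES_Run assay = 0; EF_Run assay = 4
ES_Incubation = max(EF_Order reagents=11, EF_Calibration=9) = 11; EF_Incubation = 11+11 = 22
ES_Imaging = 4; EF_Imaging = 4+2 = 6
ES_Data extraction = 6; EF_Data extraction = 6+11 = 17
ES_Statistical analysis = 8; EF_Statistical analysis = 8+10 = 18
ES_Replicate run = max(EF_Equipment setup=8, EF_Sample prep=7, EF_Incubation=22, EF_Data extraction=17, EF_Statistical analysis=18) = 22; EF_Replicate run = 22+6 = 28
Expected project duration μ = 28 days. Critical path: Order reagents → Incubation → Replicate run.

28 days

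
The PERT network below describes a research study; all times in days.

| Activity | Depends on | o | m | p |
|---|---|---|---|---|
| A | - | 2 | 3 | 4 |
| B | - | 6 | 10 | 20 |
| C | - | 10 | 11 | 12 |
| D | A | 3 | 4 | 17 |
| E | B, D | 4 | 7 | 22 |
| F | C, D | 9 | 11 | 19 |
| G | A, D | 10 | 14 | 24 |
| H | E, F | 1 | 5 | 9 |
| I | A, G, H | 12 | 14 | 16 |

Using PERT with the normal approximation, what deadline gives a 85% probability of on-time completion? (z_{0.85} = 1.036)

44.3 days

te_A = (2 + 4·3 + 4)/6 = 18/6 = 3; σ²_A = ((4−2)/6)² = 0.111
te_B = (6 + 4·10 + 20)/6 = 66/6 = 11; σ²_B = ((20−6)/6)² = 5.444
te_C = (10 + 4·11 + 12)/6 = 66/6 = 11; σ²_C = ((12−10)/6)² = 0.111
te_D = (3 + 4·4 + 17)/6 = 36/6 = 6; σ²_D = ((17−3)/6)² = 5.444
te_E = (4 + 4·7 + 22)/6 = 54/6 = 9; σ²_E = ((22−4)/6)² = 9.000
te_F = (9 + 4·11 + 19)/6 = 72/6 = 12; σ²_F = ((19−9)/6)² = 2.778
te_G = (10 + 4·14 + 24)/6 = 90/6 = 15; σ²_G = ((24−10)/6)² = 5.444
te_H = (1 + 4·5 + 9)/6 = 30/6 = 5; σ²_H = ((9−1)/6)² = 1.778
te_I = (12 + 4·14 + 16)/6 = 84/6 = 14; σ²_I = ((16−12)/6)² = 0.444

Forward pass:
ES_A = 0; EF_A = 3
ES_B = 0; EF_B = 11
ES_C = 0; EF_C = 11
ES_D = 3; EF_D = 3+6 = 9
ES_E = max(EF_B=11, EF_D=9) = 11; EF_E = 11+9 = 20
ES_F = max(EF_C=11, EF_D=9) = 11; EF_F = 11+12 = 23
ES_G = max(EF_A=3, EF_D=9) = 9; EF_G = 9+15 = 24
ES_H = max(EF_E=20, EF_F=23) = 23; EF_H = 23+5 = 28
ES_I = max(EF_A=3, EF_G=24, EF_H=28) = 28; EF_I = 28+14 = 42
Expected project duration μ = 42 days. Critical path: C → F → H → I.

Variance along critical path = 0.111 + 2.778 + 1.778 + 0.444 = 5.111; σ = 2.261 days.
D = μ + z·σ = 42 + 1.036·2.261 = 44.3 days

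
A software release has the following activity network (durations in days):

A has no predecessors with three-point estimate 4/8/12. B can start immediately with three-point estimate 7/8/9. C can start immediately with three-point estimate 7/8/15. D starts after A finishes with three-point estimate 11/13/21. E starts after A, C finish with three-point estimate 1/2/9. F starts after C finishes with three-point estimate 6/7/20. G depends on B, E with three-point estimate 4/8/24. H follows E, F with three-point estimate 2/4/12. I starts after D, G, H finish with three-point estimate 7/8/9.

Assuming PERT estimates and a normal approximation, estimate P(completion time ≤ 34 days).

0.827

te_A = (4 + 4·8 + 12)/6 = 48/6 = 8; σ²_A = ((12−4)/6)² = 1.778
te_B = (7 + 4·8 + 9)/6 = 48/6 = 8; σ²_B = ((9−7)/6)² = 0.111
te_C = (7 + 4·8 + 15)/6 = 54/6 = 9; σ²_C = ((15−7)/6)² = 1.778
te_D = (11 + 4·13 + 21)/6 = 84/6 = 14; σ²_D = ((21−11)/6)² = 2.778
te_E = (1 + 4·2 + 9)/6 = 18/6 = 3; σ²_E = ((9−1)/6)² = 1.778
te_F = (6 + 4·7 + 20)/6 = 54/6 = 9; σ²_F = ((20−6)/6)² = 5.444
te_G = (4 + 4·8 + 24)/6 = 60/6 = 10; σ²_G = ((24−4)/6)² = 11.111
te_H = (2 + 4·4 + 12)/6 = 30/6 = 5; σ²_H = ((12−2)/6)² = 2.778
te_I = (7 + 4·8 + 9)/6 = 48/6 = 8; σ²_I = ((9−7)/6)² = 0.111

Forward pass:
ES_A = 0; EF_A = 8
ES_B = 0; EF_B = 8
ES_C = 0; EF_C = 9
ES_D = 8; EF_D = 8+14 = 22
ES_E = max(EF_A=8, EF_C=9) = 9; EF_E = 9+3 = 12
ES_F = 9; EF_F = 9+9 = 18
ES_G = max(EF_B=8, EF_E=12) = 12; EF_G = 12+10 = 22
ES_H = max(EF_E=12, EF_F=18) = 18; EF_H = 18+5 = 23
ES_I = max(EF_D=22, EF_G=22, EF_H=23) = 23; EF_I = 23+8 = 31
Expected project duration μ = 31 days. Critical path: C → F → H → I.

Variance along critical path = 1.778 + 5.444 + 2.778 + 0.111 = 10.111; σ = √10.111 = 3.180 days.
Z = (34 − 31) / 3.180 = 0.943
P(T ≤ 34) = Φ(0.943) ≈ 0.827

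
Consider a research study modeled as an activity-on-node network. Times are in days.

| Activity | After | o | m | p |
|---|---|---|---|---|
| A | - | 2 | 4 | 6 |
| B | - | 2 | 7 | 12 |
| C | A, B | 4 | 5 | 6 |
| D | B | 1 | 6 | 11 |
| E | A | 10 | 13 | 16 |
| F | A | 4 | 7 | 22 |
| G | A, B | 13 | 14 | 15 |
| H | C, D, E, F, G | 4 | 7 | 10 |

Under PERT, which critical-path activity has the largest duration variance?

B

te_A = (2 + 4·4 + 6)/6 = 24/6 = 4; σ²_A = ((6−2)/6)² = 0.444
te_B = (2 + 4·7 + 12)/6 = 42/6 = 7; σ²_B = ((12−2)/6)² = 2.778
te_C = (4 + 4·5 + 6)/6 = 30/6 = 5; σ²_C = ((6−4)/6)² = 0.111
te_D = (1 + 4·6 + 11)/6 = 36/6 = 6; σ²_D = ((11−1)/6)² = 2.778
te_E = (10 + 4·13 + 16)/6 = 78/6 = 13; σ²_E = ((16−10)/6)² = 1.000
te_F = (4 + 4·7 + 22)/6 = 54/6 = 9; σ²_F = ((22−4)/6)² = 9.000
te_G = (13 + 4·14 + 15)/6 = 84/6 = 14; σ²_G = ((15−13)/6)² = 0.111
te_H = (4 + 4·7 + 10)/6 = 42/6 = 7; σ²_H = ((10−4)/6)² = 1.000

Forward pass:
ES_A = 0; EF_A = 4
ES_B = 0; EF_B = 7
ES_C = max(EF_A=4, EF_B=7) = 7; EF_C = 7+5 = 12
ES_D = 7; EF_D = 7+6 = 13
ES_E = 4; EF_E = 4+13 = 17
ES_F = 4; EF_F = 4+9 = 13
ES_G = max(EF_A=4, EF_B=7) = 7; EF_G = 7+14 = 21
ES_H = max(EF_C=12, EF_D=13, EF_E=17, EF_F=13, EF_G=21) = 21; EF_H = 21+7 = 28
Expected project duration μ = 28 days. Critical path: B → G → H.

Variances on critical path: σ²_B=2.778, σ²_G=0.111, σ²_H=1.000.
Largest is σ²_B = 2.778.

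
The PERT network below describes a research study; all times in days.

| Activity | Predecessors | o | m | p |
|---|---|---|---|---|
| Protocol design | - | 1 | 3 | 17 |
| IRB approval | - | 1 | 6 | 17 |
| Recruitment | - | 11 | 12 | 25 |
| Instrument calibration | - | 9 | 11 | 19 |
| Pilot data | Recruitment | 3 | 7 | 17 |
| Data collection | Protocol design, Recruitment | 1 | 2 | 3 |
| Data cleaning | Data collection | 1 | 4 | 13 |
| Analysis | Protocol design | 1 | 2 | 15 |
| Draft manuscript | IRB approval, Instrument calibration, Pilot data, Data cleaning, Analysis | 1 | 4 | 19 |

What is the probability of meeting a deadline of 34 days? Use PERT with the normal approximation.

0.911

te_Protocol design = (1 + 4·3 + 17)/6 = 30/6 = 5; σ²_Protocol design = ((17−1)/6)² = 7.111
te_IRB approval = (1 + 4·6 + 17)/6 = 42/6 = 7; σ²_IRB approval = ((17−1)/6)² = 7.111
te_Recruitment = (11 + 4·12 + 25)/6 = 84/6 = 14; σ²_Recruitment = ((25−11)/6)² = 5.444
te_Instrument calibration = (9 + 4·11 + 19)/6 = 72/6 = 12; σ²_Instrument calibration = ((19−9)/6)² = 2.778
te_Pilot data = (3 + 4·7 + 17)/6 = 48/6 = 8; σ²_Pilot data = ((17−3)/6)² = 5.444
te_Data collection = (1 + 4·2 + 3)/6 = 12/6 = 2; σ²_Data collection = ((3−1)/6)² = 0.111
te_Data cleaning = (1 + 4·4 + 13)/6 = 30/6 = 5; σ²_Data cleaning = ((13−1)/6)² = 4.000
te_Analysis = (1 + 4·2 + 15)/6 = 24/6 = 4; σ²_Analysis = ((15−1)/6)² = 5.444
te_Draft manuscript = (1 + 4·4 + 19)/6 = 36/6 = 6; σ²_Draft manuscript = ((19−1)/6)² = 9.000

Forward pass:
ES_Protocol design = 0; EF_Protocol design = 5
ES_IRB approval = 0; EF_IRB approval = 7
ES_Recruitment = 0; EF_Recruitment = 14
ES_Instrument calibration = 0; EF_Instrument calibration = 12
ES_Pilot data = 14; EF_Pilot data = 14+8 = 22
ES_Data collection = max(EF_Protocol design=5, EF_Recruitment=14) = 14; EF_Data collection = 14+2 = 16
ES_Data cleaning = 16; EF_Data cleaning = 16+5 = 21
ES_Analysis = 5; EF_Analysis = 5+4 = 9
ES_Draft manuscript = max(EF_IRB approval=7, EF_Instrument calibration=12, EF_Pilot data=22, EF_Data cleaning=21, EF_Analysis=9) = 22; EF_Draft manuscript = 22+6 = 28
Expected project duration μ = 28 days. Critical path: Recruitment → Pilot data → Draft manuscript.

Variance along critical path = 5.444 + 5.444 + 9.000 = 19.889; σ = √19.889 = 4.460 days.
Z = (34 − 28) / 4.460 = 1.345
P(T ≤ 34) = Φ(1.345) ≈ 0.911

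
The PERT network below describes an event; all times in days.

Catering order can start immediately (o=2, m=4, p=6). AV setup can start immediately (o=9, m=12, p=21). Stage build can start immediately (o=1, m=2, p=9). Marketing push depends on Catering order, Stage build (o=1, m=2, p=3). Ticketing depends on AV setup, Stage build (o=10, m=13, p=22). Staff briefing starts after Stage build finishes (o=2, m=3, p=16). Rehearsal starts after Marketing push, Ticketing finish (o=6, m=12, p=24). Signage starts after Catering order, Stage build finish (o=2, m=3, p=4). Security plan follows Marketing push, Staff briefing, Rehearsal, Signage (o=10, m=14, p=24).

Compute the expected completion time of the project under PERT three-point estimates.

55 days

te_Catering order = (2 + 4·4 + 6)/6 = 24/6 = 4
te_AV setup = (9 + 4·12 + 21)/6 = 78/6 = 13
te_Stage build = (1 + 4·2 + 9)/6 = 18/6 = 3
te_Marketing push = (1 + 4·2 + 3)/6 = 12/6 = 2
te_Ticketing = (10 + 4·13 + 22)/6 = 84/6 = 14
te_Staff briefing = (2 + 4·3 + 16)/6 = 30/6 = 5
te_Rehearsal = (6 + 4·12 + 24)/6 = 78/6 = 13
te_Signage = (2 + 4·3 + 4)/6 = 18/6 = 3
te_Security plan = (10 + 4·14 + 24)/6 = 90/6 = 15

Forward pass:
ES_Catering order = 0; EF_Catering order = 4
ES_AV setup = 0; EF_AV setup = 13
ES_Stage build = 0; EF_Stage build = 3
ES_Marketing push = max(EF_Catering order=4, EF_Stage build=3) = 4; EF_Marketing push = 4+2 = 6
ES_Ticketing = max(EF_AV setup=13, EF_Stage build=3) = 13; EF_Ticketing = 13+14 = 27
ES_Staff briefing = 3; EF_Staff briefing = 3+5 = 8
ES_Rehearsal = max(EF_Marketing push=6, EF_Ticketing=27) = 27; EF_Rehearsal = 27+13 = 40
ES_Signage = max(EF_Catering order=4, EF_Stage build=3) = 4; EF_Signage = 4+3 = 7
ES_Security plan = max(EF_Marketing push=6, EF_Staff briefing=8, EF_Rehearsal=40, EF_Signage=7) = 40; EF_Security plan = 40+15 = 55
Expected project duration μ = 55 days. Critical path: AV setup → Ticketing → Rehearsal → Security plan.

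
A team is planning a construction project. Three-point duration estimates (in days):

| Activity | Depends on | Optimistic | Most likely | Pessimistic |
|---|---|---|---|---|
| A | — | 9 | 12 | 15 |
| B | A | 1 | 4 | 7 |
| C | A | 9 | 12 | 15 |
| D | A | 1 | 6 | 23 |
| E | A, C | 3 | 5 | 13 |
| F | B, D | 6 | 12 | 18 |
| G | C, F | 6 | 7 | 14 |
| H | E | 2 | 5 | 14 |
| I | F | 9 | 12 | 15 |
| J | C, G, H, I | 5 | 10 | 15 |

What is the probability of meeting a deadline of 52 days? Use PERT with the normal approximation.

te_A = (9 + 4·12 + 15)/6 = 72/6 = 12; σ²_A = ((15−9)/6)² = 1.000
te_B = (1 + 4·4 + 7)/6 = 24/6 = 4; σ²_B = ((7−1)/6)² = 1.000
te_C = (9 + 4·12 + 15)/6 = 72/6 = 12; σ²_C = ((15−9)/6)² = 1.000
te_D = (1 + 4·6 + 23)/6 = 48/6 = 8; σ²_D = ((23−1)/6)² = 13.444
te_E = (3 + 4·5 + 13)/6 = 36/6 = 6; σ²_E = ((13−3)/6)² = 2.778
te_F = (6 + 4·12 + 18)/6 = 72/6 = 12; σ²_F = ((18−6)/6)² = 4.000
te_G = (6 + 4·7 + 14)/6 = 48/6 = 8; σ²_G = ((14−6)/6)² = 1.778
te_H = (2 + 4·5 + 14)/6 = 36/6 = 6; σ²_H = ((14−2)/6)² = 4.000
te_I = (9 + 4·12 + 15)/6 = 72/6 = 12; σ²_I = ((15−9)/6)² = 1.000
te_J = (5 + 4·10 + 15)/6 = 60/6 = 10; σ²_J = ((15−5)/6)² = 2.778

Forward pass:
ES_A = 0; EF_A = 12
ES_B = 12; EF_B = 12+4 = 16
ES_C = 12; EF_C = 12+12 = 24
ES_D = 12; EF_D = 12+8 = 20
ES_E = max(EF_A=12, EF_C=24) = 24; EF_E = 24+6 = 30
ES_F = max(EF_B=16, EF_D=20) = 20; EF_F = 20+12 = 32
ES_G = max(EF_C=24, EF_F=32) = 32; EF_G = 32+8 = 40
ES_H = 30; EF_H = 30+6 = 36
ES_I = 32; EF_I = 32+12 = 44
ES_J = max(EF_C=24, EF_G=40, EF_H=36, EF_I=44) = 44; EF_J = 44+10 = 54
Expected project duration μ = 54 days. Critical path: A → D → F → I → J.

Variance along critical path = 1.000 + 13.444 + 4.000 + 1.000 + 2.778 = 22.222; σ = √22.222 = 4.714 days.
Z = (52 − 54) / 4.714 = -0.424
P(T ≤ 52) = Φ(-0.424) ≈ 0.336

0.336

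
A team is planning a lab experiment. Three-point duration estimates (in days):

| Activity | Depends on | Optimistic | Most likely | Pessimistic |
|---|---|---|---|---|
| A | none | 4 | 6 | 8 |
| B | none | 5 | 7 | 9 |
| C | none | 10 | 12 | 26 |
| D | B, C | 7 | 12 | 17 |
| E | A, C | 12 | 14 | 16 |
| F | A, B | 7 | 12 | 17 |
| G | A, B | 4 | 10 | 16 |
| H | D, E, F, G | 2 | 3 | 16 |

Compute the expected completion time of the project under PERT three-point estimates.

33 days

te_A = (4 + 4·6 + 8)/6 = 36/6 = 6
te_B = (5 + 4·7 + 9)/6 = 42/6 = 7
te_C = (10 + 4·12 + 26)/6 = 84/6 = 14
te_D = (7 + 4·12 + 17)/6 = 72/6 = 12
te_E = (12 + 4·14 + 16)/6 = 84/6 = 14
te_F = (7 + 4·12 + 17)/6 = 72/6 = 12
te_G = (4 + 4·10 + 16)/6 = 60/6 = 10
te_H = (2 + 4·3 + 16)/6 = 30/6 = 5

Forward pass:
ES_A = 0; EF_A = 6
ES_B = 0; EF_B = 7
ES_C = 0; EF_C = 14
ES_D = max(EF_B=7, EF_C=14) = 14; EF_D = 14+12 = 26
ES_E = max(EF_A=6, EF_C=14) = 14; EF_E = 14+14 = 28
ES_F = max(EF_A=6, EF_B=7) = 7; EF_F = 7+12 = 19
ES_G = max(EF_A=6, EF_B=7) = 7; EF_G = 7+10 = 17
ES_H = max(EF_D=26, EF_E=28, EF_F=19, EF_G=17) = 28; EF_H = 28+5 = 33
Expected project duration μ = 33 days. Critical path: C → E → H.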